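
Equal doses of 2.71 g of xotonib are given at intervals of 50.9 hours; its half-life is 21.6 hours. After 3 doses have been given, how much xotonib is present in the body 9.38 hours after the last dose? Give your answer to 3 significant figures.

2.47 g

The 3 doses were given 111.18, 60.28, 9.38 hours ago.
Total = 2.71·(1/2)^(111.18/21.6) + 2.71·(1/2)^(60.28/21.6) + 2.71·(1/2)^(9.38/21.6)
      = 0.076472 + 0.39163 + 2.0056 ≈ 2.4737 g.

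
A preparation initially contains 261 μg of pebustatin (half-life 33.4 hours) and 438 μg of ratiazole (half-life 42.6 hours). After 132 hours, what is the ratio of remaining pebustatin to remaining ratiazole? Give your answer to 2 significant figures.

0.33

pebustatin: 261 × (1/2)^(132/33.4) = 261 × (1/2)^3.9521 ≈ 16.863 μg.
ratiazole: 438 × (1/2)^(132/42.6) = 438 × (1/2)^3.0986 ≈ 51.133 μg.
Ratio ≈ 16.863 / 51.133 ≈ 0.32979.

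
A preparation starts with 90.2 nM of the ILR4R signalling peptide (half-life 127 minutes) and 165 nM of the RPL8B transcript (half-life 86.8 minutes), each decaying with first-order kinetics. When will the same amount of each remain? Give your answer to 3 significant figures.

239 minutes

Set 90.2·(1/2)^(t/127) = 165·(1/2)^(t/86.8).
Taking log₂: log₂(90.2/165) = t·(1/127 − 1/86.8).
log₂(0.54667) = -0.87127; 1/127 − 1/86.8 = -0.0036467.
t = -0.87127 / -0.0036467 ≈ 238.92 minutes.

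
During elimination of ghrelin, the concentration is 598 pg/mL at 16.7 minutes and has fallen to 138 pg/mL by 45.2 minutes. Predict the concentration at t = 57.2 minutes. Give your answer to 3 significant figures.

74.4 pg/mL

Over Δt = 45.2 − 16.7 = 28.5 minutes, the level fell by a factor of 598/138 ≈ 4.3333.
n = log₂(4.3333) ≈ 2.1155 half-lives, so t½ = 28.5/2.1155 ≈ 13.472 minutes.
From t = 45.2 to t = 57.2: 138 × (1/2)^((57.2−45.2)/13.472) ≈ 74.429 pg/mL.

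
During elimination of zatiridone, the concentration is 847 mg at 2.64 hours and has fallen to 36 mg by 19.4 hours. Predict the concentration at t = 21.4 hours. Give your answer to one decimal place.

Over Δt = 19.4 − 2.64 = 16.76 hours, the level fell by a factor of 847/36 ≈ 23.528.
n = log₂(23.528) ≈ 4.5563 half-lives, so t½ = 16.76/4.5563 ≈ 3.6784 hours.
From t = 19.4 to t = 21.4: 36 × (1/2)^((21.4−19.4)/3.6784) ≈ 24.696 mg.

24.7 mg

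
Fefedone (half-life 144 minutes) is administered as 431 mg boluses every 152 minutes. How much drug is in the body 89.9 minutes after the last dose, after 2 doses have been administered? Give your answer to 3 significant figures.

The 2 doses were given 241.9, 89.9 minutes ago.
Total = 431·(1/2)^(241.9/144) + 431·(1/2)^(89.9/144)
      = 134.52 + 279.6 ≈ 414.12 mg.

414 mg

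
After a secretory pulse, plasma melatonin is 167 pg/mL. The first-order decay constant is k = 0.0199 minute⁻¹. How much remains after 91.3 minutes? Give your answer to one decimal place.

t½ = ln 2 / k = 0.69315 / 0.0199 ≈ 34.832 minutes.
Number of half-lives: n = 91.3/34.832 ≈ 2.6212.
Remaining = 167 × (1/2)^2.6212 = 167 × 0.16253 ≈ 27.143 pg/mL.

27.1 pg/mL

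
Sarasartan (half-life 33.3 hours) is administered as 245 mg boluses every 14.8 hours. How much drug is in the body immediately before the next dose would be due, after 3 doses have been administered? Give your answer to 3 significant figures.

The 3 doses were given 44.4, 29.6, 14.8 hours ago.
Total = 245·(1/2)^(44.4/33.3) + 245·(1/2)^(29.6/33.3) + 245·(1/2)^(14.8/33.3)
      = 97.228 + 132.31 + 180.04 ≈ 409.58 mg.

410 mg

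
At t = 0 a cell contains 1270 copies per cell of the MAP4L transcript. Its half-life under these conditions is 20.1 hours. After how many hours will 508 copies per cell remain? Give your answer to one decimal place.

Fraction remaining = 508/1270 ≈ 0.4.
n = log₂(1270/508) = ln(2.5)/ln 2 ≈ 1.3219 half-lives.
t = n × t½ = 1.3219 × 20.1 ≈ 26.571 hours.

26.6 hours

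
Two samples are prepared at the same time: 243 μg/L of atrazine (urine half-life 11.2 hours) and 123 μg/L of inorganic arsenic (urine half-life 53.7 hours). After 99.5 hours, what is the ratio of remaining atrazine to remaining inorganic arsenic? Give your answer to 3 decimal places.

0.015

atrazine: 243 × (1/2)^(99.5/11.2) = 243 × (1/2)^8.8839 ≈ 0.51437 μg/L.
inorganic arsenic: 123 × (1/2)^(99.5/53.7) = 123 × (1/2)^1.8529 ≈ 34.051 μg/L.
Ratio ≈ 0.51437 / 34.051 ≈ 0.015106.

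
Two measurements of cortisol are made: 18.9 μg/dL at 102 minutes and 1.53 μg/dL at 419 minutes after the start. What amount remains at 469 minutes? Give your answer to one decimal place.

Over Δt = 419 − 102 = 317 minutes, the level fell by a factor of 18.9/1.53 ≈ 12.353.
n = log₂(12.353) ≈ 3.6268 half-lives, so t½ = 317/3.6268 ≈ 87.405 minutes.
From t = 419 to t = 469: 1.53 × (1/2)^((469−419)/87.405) ≈ 1.0292 μg/dL.

1.0 μg/dL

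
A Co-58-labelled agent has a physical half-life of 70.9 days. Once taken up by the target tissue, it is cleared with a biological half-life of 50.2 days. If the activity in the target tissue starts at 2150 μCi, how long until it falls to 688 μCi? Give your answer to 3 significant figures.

48.3 days

1/t_eff = 1/t_phys + 1/t_biol = 1/70.9 + 1/50.2 = 0.034025 per day.
t_eff = 70.9 × 50.2 / (70.9 + 50.2) ≈ 29.39 days.
n = log₂(2150/688) ≈ 1.6439; t = 1.6439 × 29.39 ≈ 48.314 days.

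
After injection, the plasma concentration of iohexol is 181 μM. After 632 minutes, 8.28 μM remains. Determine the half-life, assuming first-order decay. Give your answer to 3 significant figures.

A/A₀ = 8.28/181 ≈ 0.045746.
n = log₂(21.86) ≈ 4.4502 half-lives elapsed in 632 minutes.
t½ = 632/4.4502 ≈ 142.02 minutes.

142 minutes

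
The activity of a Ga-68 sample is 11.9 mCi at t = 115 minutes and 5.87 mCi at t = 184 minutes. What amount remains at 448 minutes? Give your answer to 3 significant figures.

0.393 mCi

Over Δt = 184 − 115 = 69 minutes, the level fell by a factor of 11.9/5.87 ≈ 2.0273.
n = log₂(2.0273) ≈ 1.0195 half-lives, so t½ = 69/1.0195 ≈ 67.678 minutes.
From t = 184 to t = 448: 5.87 × (1/2)^((448−184)/67.678) ≈ 0.39299 mCi.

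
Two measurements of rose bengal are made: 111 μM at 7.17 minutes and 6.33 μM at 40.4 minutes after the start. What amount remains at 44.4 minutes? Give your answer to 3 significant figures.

4.48 μM

Over Δt = 40.4 − 7.17 = 33.23 minutes, the level fell by a factor of 111/6.33 ≈ 17.536.
n = log₂(17.536) ≈ 4.1322 half-lives, so t½ = 33.23/4.1322 ≈ 8.0417 minutes.
From t = 40.4 to t = 44.4: 6.33 × (1/2)^((44.4−40.4)/8.0417) ≈ 4.484 μM.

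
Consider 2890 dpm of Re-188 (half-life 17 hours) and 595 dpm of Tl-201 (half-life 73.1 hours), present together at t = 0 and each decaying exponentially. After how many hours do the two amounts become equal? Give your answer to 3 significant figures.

Set 2890·(1/2)^(t/17) = 595·(1/2)^(t/73.1).
Taking log₂: log₂(2890/595) = t·(1/17 − 1/73.1).
log₂(4.8571) = 2.2801; 1/17 − 1/73.1 = 0.045144.
t = 2.2801 / 0.045144 ≈ 50.508 hours.

50.5 hours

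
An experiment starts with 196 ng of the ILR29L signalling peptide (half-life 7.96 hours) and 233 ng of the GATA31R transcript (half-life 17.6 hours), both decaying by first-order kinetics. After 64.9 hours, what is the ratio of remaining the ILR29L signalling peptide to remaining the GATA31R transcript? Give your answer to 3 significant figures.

0.0381

ILR29L signalling peptide: 196 × (1/2)^(64.9/7.96) = 196 × (1/2)^8.1533 ≈ 0.68846 ng.
GATA31R transcript: 233 × (1/2)^(64.9/17.6) = 233 × (1/2)^3.6875 ≈ 18.085 ng.
Ratio ≈ 0.68846 / 18.085 ≈ 0.038069.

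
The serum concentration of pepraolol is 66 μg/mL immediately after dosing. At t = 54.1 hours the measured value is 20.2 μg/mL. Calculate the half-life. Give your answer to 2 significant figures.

A/A₀ = 20.2/66 ≈ 0.30606.
n = log₂(3.2673) ≈ 1.7081 half-lives elapsed in 54.1 hours.
t½ = 54.1/1.7081 ≈ 31.672 hours.

32 hours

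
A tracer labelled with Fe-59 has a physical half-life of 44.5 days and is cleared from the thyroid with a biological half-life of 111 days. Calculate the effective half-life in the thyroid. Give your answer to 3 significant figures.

1/t_eff = 1/t_phys + 1/t_biol = 1/44.5 + 1/111 = 0.031481 per day.
t_eff = 44.5 × 111 / (44.5 + 111) ≈ 31.765 days.

31.8 days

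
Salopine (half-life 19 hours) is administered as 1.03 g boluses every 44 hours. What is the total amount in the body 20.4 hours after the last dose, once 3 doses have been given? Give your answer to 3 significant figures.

The 3 doses were given 108.4, 64.4, 20.4 hours ago.
Total = 1.03·(1/2)^(108.4/19) + 1.03·(1/2)^(64.4/19) + 1.03·(1/2)^(20.4/19)
      = 0.019742 + 0.098289 + 0.48936 ≈ 0.60739 g.

0.607 g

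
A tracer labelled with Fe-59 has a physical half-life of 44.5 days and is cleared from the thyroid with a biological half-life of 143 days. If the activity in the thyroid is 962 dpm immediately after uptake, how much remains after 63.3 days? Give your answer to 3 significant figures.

264 dpm

1/t_eff = 1/t_phys + 1/t_biol = 1/44.5 + 1/143 = 0.029465 per day.
t_eff = 44.5 × 143 / (44.5 + 143) ≈ 33.939 days.
Remaining = 962 × (1/2)^(63.3/33.939) = 962 × (1/2)^1.8651 ≈ 264.07 dpm.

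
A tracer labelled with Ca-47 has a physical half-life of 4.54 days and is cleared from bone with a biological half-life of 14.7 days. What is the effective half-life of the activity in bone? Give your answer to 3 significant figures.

3.47 days

1/t_eff = 1/t_phys + 1/t_biol = 1/4.54 + 1/14.7 = 0.28829 per day.
t_eff = 4.54 × 14.7 / (4.54 + 14.7) ≈ 3.4687 days.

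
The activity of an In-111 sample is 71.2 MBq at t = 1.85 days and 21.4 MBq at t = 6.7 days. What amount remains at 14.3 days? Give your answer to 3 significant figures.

Over Δt = 6.7 − 1.85 = 4.85 days, the level fell by a factor of 71.2/21.4 ≈ 3.3271.
n = log₂(3.3271) ≈ 1.7343 half-lives, so t½ = 4.85/1.7343 ≈ 2.7966 days.
From t = 6.7 to t = 14.3: 21.4 × (1/2)^((14.3−6.7)/2.7966) ≈ 3.2533 MBq.

3.25 MBq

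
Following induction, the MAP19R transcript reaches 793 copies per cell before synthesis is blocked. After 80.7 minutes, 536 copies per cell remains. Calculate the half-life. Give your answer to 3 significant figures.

A/A₀ = 536/793 ≈ 0.67591.
n = log₂(1.4795) ≈ 0.56509 half-lives elapsed in 80.7 minutes.
t½ = 80.7/0.56509 ≈ 142.81 minutes.

143 minutes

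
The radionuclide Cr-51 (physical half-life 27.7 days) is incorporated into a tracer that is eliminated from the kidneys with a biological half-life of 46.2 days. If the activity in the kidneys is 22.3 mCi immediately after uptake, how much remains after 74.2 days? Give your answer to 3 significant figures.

1/t_eff = 1/t_phys + 1/t_biol = 1/27.7 + 1/46.2 = 0.057746 per day.
t_eff = 27.7 × 46.2 / (27.7 + 46.2) ≈ 17.317 days.
Remaining = 22.3 × (1/2)^(74.2/17.317) = 22.3 × (1/2)^4.2848 ≈ 1.1441 mCi.

1.14 mCi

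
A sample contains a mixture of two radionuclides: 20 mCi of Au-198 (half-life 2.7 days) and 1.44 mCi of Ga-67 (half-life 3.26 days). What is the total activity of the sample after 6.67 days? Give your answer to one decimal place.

4.0 mCi

Au-198: 20 × (1/2)^(6.67/2.7) = 20 × (1/2)^2.4704 ≈ 3.6089 mCi.
Ga-67: 1.44 × (1/2)^(6.67/3.26) = 1.44 × (1/2)^2.046 ≈ 0.3487 mCi.
Total = 3.6089 + 0.3487 ≈ 3.9576 mCi.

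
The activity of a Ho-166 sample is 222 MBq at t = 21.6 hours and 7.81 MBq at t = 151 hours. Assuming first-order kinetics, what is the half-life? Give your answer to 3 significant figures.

Over Δt = 151 − 21.6 = 129.4 hours, the level fell by a factor of 222/7.81 ≈ 28.425.
n = log₂(28.425) ≈ 4.8291 half-lives, so t½ = 129.4/4.8291 ≈ 26.796 hours.

26.8 hours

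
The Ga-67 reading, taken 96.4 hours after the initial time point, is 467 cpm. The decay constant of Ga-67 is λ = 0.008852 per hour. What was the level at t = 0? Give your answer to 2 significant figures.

t½ = ln 2 / λ = 0.69315 / 0.008852 ≈ 78.304 hours.
Number of half-lives elapsed: n = 96.4/78.304 ≈ 1.2311.
A₀ = A × 2^n = 467 × 2^1.2311 = 467 × 2.3475 ≈ 1096.3 cpm.

1100 cpm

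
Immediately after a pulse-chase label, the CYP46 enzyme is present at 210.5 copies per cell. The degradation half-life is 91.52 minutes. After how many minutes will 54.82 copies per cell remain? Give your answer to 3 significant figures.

178 minutes

Fraction remaining = 54.82/210.5 ≈ 0.26043.
n = log₂(210.5/54.82) = ln(3.8398)/ln 2 ≈ 1.941 half-lives.
t = n × t½ = 1.941 × 91.52 ≈ 177.64 minutes.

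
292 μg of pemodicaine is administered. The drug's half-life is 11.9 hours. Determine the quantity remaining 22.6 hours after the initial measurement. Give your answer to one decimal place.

Number of half-lives: n = 22.6/11.9 ≈ 1.8992.
Remaining = 292 × (1/2)^1.8992 = 292 × 0.2681 ≈ 78.285 μg.

78.3 μg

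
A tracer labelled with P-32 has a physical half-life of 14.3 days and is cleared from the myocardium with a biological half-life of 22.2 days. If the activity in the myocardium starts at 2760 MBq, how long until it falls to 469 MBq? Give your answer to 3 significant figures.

1/t_eff = 1/t_phys + 1/t_biol = 1/14.3 + 1/22.2 = 0.11498 per day.
t_eff = 14.3 × 22.2 / (14.3 + 22.2) ≈ 8.6975 days.
n = log₂(2760/469) ≈ 2.557; t = 2.557 × 8.6975 ≈ 22.24 days.

22.2 days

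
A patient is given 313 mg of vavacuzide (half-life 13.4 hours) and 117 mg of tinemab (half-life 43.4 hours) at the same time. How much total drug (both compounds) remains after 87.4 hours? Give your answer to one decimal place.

32.4 mg

vavacuzide: 313 × (1/2)^(87.4/13.4) = 313 × (1/2)^6.5224 ≈ 3.4049 mg.
tinemab: 117 × (1/2)^(87.4/43.4) = 117 × (1/2)^2.0138 ≈ 28.971 mg.
Total = 3.4049 + 28.971 ≈ 32.376 mg.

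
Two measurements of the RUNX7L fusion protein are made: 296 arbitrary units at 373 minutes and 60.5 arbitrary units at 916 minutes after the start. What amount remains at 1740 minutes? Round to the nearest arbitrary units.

Over Δt = 916 − 373 = 543 minutes, the level fell by a factor of 296/60.5 ≈ 4.8926.
n = log₂(4.8926) ≈ 2.2906 half-lives, so t½ = 543/2.2906 ≈ 237.06 minutes.
From t = 916 to t = 1740: 60.5 × (1/2)^((1740−916)/237.06) ≈ 5.4373 arbitrary units.

5 arbitrary units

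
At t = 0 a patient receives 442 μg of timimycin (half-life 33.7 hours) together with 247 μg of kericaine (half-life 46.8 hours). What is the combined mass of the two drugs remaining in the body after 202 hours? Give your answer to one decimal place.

19.3 μg

timimycin: 442 × (1/2)^(202/33.7) = 442 × (1/2)^5.9941 ≈ 6.9347 μg.
kericaine: 247 × (1/2)^(202/46.8) = 247 × (1/2)^4.3162 ≈ 12.399 μg.
Total = 6.9347 + 12.399 ≈ 19.334 μg.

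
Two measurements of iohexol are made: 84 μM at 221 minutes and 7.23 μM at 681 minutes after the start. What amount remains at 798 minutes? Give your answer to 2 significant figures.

3.9 μM

Over Δt = 681 − 221 = 460 minutes, the level fell by a factor of 84/7.23 ≈ 11.618.
n = log₂(11.618) ≈ 3.5383 half-lives, so t½ = 460/3.5383 ≈ 130.01 minutes.
From t = 681 to t = 798: 7.23 × (1/2)^((798−681)/130.01) ≈ 3.8746 μM.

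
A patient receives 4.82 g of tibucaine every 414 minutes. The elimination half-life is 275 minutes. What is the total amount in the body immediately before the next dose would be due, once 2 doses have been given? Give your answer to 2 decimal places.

2.30 g

The 2 doses were given 828, 414 minutes ago.
Total = 4.82·(1/2)^(828/275) + 4.82·(1/2)^(414/275)
      = 0.59796 + 1.6977 ≈ 2.2957 g.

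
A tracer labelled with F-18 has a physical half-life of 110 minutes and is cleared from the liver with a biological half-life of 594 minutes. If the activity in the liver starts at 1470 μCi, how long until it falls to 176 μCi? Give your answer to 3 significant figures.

284 minutes

1/t_eff = 1/t_phys + 1/t_biol = 1/110 + 1/594 = 0.010774 per minute.
t_eff = 110 × 594 / (110 + 594) ≈ 92.812 minutes.
n = log₂(1470/176) ≈ 3.0622; t = 3.0622 × 92.812 ≈ 284.21 minutes.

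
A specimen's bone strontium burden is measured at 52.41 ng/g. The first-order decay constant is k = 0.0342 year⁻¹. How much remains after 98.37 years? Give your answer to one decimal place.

1.8 ng/g

t½ = ln 2 / k = 0.69315 / 0.0342 ≈ 20.267 years.
Number of half-lives: n = 98.37/20.267 ≈ 4.8536.
Remaining = 52.41 × (1/2)^4.8536 = 52.41 × 0.034588 ≈ 1.8127 ng/g.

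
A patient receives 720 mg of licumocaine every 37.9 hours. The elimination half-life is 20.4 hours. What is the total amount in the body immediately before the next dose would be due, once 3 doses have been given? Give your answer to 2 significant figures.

270 mg

The 3 doses were given 113.7, 75.8, 37.9 hours ago.
Total = 720·(1/2)^(113.7/20.4) + 720·(1/2)^(75.8/20.4) + 720·(1/2)^(37.9/20.4)
      = 15.119 + 54.802 + 198.64 ≈ 268.56 mg.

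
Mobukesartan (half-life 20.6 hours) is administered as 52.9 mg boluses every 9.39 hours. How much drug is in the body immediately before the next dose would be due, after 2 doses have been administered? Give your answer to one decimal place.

The 2 doses were given 18.78, 9.39 hours ago.
Total = 52.9·(1/2)^(18.78/20.6) + 52.9·(1/2)^(9.39/20.6)
      = 28.12 + 38.569 ≈ 66.689 mg.

66.7 mg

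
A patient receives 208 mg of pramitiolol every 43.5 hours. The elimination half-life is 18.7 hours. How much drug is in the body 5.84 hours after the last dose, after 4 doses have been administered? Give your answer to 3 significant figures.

The 4 doses were given 136.34, 92.84, 49.34, 5.84 hours ago.
Total = 208·(1/2)^(136.34/18.7) + 208·(1/2)^(92.84/18.7) + 208·(1/2)^(49.34/18.7) + 208·(1/2)^(5.84/18.7)
      = 1.3283 + 6.661 + 33.404 + 167.51 ≈ 208.91 mg.

209 mg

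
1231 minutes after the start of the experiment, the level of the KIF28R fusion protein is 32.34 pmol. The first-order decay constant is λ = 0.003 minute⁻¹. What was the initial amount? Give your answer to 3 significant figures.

1300 pmol

t½ = ln 2 / λ = 0.69315 / 0.003 ≈ 231.05 minutes.
Number of half-lives elapsed: n = 1231/231.05 ≈ 5.3279.
A₀ = A × 2^n = 32.34 × 2^5.3279 = 32.34 × 40.165 ≈ 1298.9 pmol.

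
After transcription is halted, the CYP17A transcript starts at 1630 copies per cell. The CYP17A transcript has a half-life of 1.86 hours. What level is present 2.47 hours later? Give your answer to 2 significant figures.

650 copies per cell

Number of half-lives: n = 2.47/1.86 ≈ 1.328.
Remaining = 1630 × (1/2)^1.328 = 1630 × 0.39833 ≈ 649.28 copies per cell.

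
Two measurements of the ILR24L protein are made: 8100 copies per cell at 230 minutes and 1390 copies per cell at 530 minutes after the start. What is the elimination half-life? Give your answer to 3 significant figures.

Over Δt = 530 − 230 = 300 minutes, the level fell by a factor of 8100/1390 ≈ 5.8273.
n = log₂(5.8273) ≈ 2.5428 half-lives, so t½ = 300/2.5428 ≈ 117.98 minutes.

118 minutes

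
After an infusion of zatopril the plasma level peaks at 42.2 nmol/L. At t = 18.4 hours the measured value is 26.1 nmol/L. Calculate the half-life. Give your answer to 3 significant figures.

26.5 hours

A/A₀ = 26.1/42.2 ≈ 0.61848.
n = log₂(1.6169) ≈ 0.69319 half-lives elapsed in 18.4 hours.
t½ = 18.4/0.69319 ≈ 26.544 hours.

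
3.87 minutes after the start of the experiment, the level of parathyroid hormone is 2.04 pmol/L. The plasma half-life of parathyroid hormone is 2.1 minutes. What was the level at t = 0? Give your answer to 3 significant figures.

7.32 pmol/L

Number of half-lives elapsed: n = 3.87/2.1 ≈ 1.8429.
A₀ = A × 2^n = 2.04 × 2^1.8429 = 2.04 × 3.5872 ≈ 7.3179 pmol/L.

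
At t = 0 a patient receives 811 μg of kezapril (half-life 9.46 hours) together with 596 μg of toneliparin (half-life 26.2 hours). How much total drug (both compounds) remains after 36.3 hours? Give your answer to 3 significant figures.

kezapril: 811 × (1/2)^(36.3/9.46) = 811 × (1/2)^3.8372 ≈ 56.742 μg.
toneliparin: 596 × (1/2)^(36.3/26.2) = 596 × (1/2)^1.3855 ≈ 228.12 μg.
Total = 56.742 + 228.12 ≈ 284.87 μg.

285 μg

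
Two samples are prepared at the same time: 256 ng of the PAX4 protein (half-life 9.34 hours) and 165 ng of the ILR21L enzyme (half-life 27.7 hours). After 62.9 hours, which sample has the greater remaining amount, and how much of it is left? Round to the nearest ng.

ILR21L enzyme, 34 ng

PAX4 protein: 256 × (1/2)^6.7345 ≈ 2.4041 ng.
ILR21L enzyme: 165 × (1/2)^2.2708 ≈ 34.191 ng.
ILR21L enzyme has more remaining, at ≈ 34.191 ng.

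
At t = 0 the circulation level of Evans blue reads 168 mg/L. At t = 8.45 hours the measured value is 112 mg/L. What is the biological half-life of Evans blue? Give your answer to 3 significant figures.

A/A₀ = 112/168 ≈ 0.66667.
n = log₂(1.5) ≈ 0.58496 half-lives elapsed in 8.45 hours.
t½ = 8.45/0.58496 ≈ 14.445 hours.

14.4 hours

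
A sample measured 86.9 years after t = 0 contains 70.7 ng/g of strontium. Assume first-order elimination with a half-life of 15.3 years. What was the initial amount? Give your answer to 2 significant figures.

Number of half-lives elapsed: n = 86.9/15.3 ≈ 5.6797.
A₀ = A × 2^n = 70.7 × 2^5.6797 = 70.7 × 51.259 ≈ 3624 ng/g.

3600 ng/g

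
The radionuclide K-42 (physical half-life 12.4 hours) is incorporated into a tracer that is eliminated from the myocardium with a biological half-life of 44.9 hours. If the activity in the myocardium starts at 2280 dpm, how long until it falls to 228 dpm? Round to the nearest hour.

1/t_eff = 1/t_phys + 1/t_biol = 1/12.4 + 1/44.9 = 0.10292 per hour.
t_eff = 12.4 × 44.9 / (12.4 + 44.9) ≈ 9.7166 hours.
n = log₂(2280/228) ≈ 3.3219; t = 3.3219 × 9.7166 ≈ 32.278 hours.

32 hours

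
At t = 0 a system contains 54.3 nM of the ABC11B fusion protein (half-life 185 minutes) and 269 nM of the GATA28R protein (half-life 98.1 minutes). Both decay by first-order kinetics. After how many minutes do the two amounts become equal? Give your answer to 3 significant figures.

Set 54.3·(1/2)^(t/185) = 269·(1/2)^(t/98.1).
Taking log₂: log₂(54.3/269) = t·(1/185 − 1/98.1).
log₂(0.20186) = -2.3086; 1/185 − 1/98.1 = -0.0047883.
t = -2.3086 / -0.0047883 ≈ 482.13 minutes.

482 minutes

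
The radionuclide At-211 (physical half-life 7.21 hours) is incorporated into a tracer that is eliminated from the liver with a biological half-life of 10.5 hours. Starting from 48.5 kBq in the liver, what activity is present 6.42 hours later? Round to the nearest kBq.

17 kBq

1/t_eff = 1/t_phys + 1/t_biol = 1/7.21 + 1/10.5 = 0.23393 per hour.
t_eff = 7.21 × 10.5 / (7.21 + 10.5) ≈ 4.2747 hours.
Remaining = 48.5 × (1/2)^(6.42/4.2747) = 48.5 × (1/2)^1.5019 ≈ 17.125 kBq.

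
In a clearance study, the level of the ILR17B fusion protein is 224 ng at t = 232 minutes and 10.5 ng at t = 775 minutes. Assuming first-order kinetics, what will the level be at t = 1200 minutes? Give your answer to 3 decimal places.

0.957 ng

Over Δt = 775 − 232 = 543 minutes, the level fell by a factor of 224/10.5 ≈ 21.333.
n = log₂(21.333) ≈ 4.415 half-lives, so t½ = 543/4.415 ≈ 122.99 minutes.
From t = 775 to t = 1200: 10.5 × (1/2)^((1200−775)/122.99) ≈ 0.95708 ng.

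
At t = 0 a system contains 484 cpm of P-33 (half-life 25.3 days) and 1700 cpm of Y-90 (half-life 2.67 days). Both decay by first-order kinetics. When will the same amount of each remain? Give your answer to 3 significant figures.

5.41 days

Set 484·(1/2)^(t/25.3) = 1700·(1/2)^(t/2.67).
Taking log₂: log₂(484/1700) = t·(1/25.3 − 1/2.67).
log₂(0.28471) = -1.8125; 1/25.3 − 1/2.67 = -0.33501.
t = -1.8125 / -0.33501 ≈ 5.4102 days.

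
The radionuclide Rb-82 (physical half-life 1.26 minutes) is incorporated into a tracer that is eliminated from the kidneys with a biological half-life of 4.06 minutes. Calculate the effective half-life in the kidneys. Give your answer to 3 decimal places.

1/t_eff = 1/t_phys + 1/t_biol = 1/1.26 + 1/4.06 = 1.04 per minute.
t_eff = 1.26 × 4.06 / (1.26 + 4.06) ≈ 0.96158 minutes.

0.962 minutes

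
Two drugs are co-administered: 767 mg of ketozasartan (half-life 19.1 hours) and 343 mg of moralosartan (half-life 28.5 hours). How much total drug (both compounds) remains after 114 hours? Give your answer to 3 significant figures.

ketozasartan: 767 × (1/2)^(114/19.1) = 767 × (1/2)^5.9686 ≈ 12.248 mg.
moralosartan: 343 × (1/2)^(114/28.5) = 343 × (1/2)^4 ≈ 21.438 mg.
Total = 12.248 + 21.438 ≈ 33.686 mg.

33.7 mg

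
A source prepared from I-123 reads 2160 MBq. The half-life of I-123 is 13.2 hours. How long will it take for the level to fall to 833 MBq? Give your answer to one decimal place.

Fraction remaining = 833/2160 ≈ 0.38565.
n = log₂(2160/833) = ln(2.593)/ln 2 ≈ 1.3746 half-lives.
t = n × t½ = 1.3746 × 13.2 ≈ 18.145 hours.

18.1 hours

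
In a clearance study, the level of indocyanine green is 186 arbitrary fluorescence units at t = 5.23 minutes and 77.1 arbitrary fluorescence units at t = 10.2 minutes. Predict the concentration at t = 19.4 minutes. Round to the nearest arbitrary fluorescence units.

15 arbitrary fluorescence units

Over Δt = 10.2 − 5.23 = 4.97 minutes, the level fell by a factor of 186/77.1 ≈ 2.4125.
n = log₂(2.4125) ≈ 1.2705 half-lives, so t½ = 4.97/1.2705 ≈ 3.9118 minutes.
From t = 10.2 to t = 19.4: 77.1 × (1/2)^((19.4−10.2)/3.9118) ≈ 15.104 arbitrary fluorescence units.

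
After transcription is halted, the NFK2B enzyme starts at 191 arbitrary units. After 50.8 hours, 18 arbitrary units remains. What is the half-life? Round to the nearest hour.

A/A₀ = 18/191 ≈ 0.094241.
n = log₂(10.611) ≈ 3.4075 half-lives elapsed in 50.8 hours.
t½ = 50.8/3.4075 ≈ 14.908 hours.

15 hours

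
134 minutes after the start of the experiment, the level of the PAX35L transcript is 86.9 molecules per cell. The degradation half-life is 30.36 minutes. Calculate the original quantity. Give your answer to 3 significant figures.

Number of half-lives elapsed: n = 134/30.36 ≈ 4.4137.
A₀ = A × 2^n = 86.9 × 2^4.4137 = 86.9 × 21.314 ≈ 1852.2 molecules per cell.

1850 molecules per cell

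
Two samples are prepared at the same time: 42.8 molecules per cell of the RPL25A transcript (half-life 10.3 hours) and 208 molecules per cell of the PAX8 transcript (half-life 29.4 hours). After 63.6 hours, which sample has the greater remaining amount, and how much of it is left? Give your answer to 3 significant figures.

PAX8 transcript, 46.4 molecules per cell

RPL25A transcript: 42.8 × (1/2)^6.1748 ≈ 0.59246 molecules per cell.
PAX8 transcript: 208 × (1/2)^2.1633 ≈ 46.436 molecules per cell.
PAX8 transcript has more remaining, at ≈ 46.436 molecules per cell.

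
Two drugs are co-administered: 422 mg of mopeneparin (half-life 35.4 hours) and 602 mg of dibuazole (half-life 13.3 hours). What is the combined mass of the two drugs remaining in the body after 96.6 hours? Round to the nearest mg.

mopeneparin: 422 × (1/2)^(96.6/35.4) = 422 × (1/2)^2.7288 ≈ 63.659 mg.
dibuazole: 602 × (1/2)^(96.6/13.3) = 602 × (1/2)^7.2632 ≈ 3.9189 mg.
Total = 63.659 + 3.9189 ≈ 67.578 mg.

68 mg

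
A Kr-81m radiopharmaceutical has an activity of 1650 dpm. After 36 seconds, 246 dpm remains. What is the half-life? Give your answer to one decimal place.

13.1 seconds

A/A₀ = 246/1650 ≈ 0.14909.
n = log₂(6.7073) ≈ 2.7457 half-lives elapsed in 36 seconds.
t½ = 36/2.7457 ≈ 13.111 seconds.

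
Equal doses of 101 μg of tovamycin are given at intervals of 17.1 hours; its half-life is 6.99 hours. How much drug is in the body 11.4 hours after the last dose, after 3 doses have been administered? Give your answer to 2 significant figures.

The 3 doses were given 45.6, 28.5, 11.4 hours ago.
Total = 101·(1/2)^(45.6/6.99) + 101·(1/2)^(28.5/6.99) + 101·(1/2)^(11.4/6.99)
      = 1.0978 + 5.9834 + 32.612 ≈ 39.693 μg.

40 μg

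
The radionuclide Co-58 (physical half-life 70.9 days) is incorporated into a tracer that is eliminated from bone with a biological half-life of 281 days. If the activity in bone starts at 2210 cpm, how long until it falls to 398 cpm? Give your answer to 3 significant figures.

1/t_eff = 1/t_phys + 1/t_biol = 1/70.9 + 1/281 = 0.017663 per day.
t_eff = 70.9 × 281 / (70.9 + 281) ≈ 56.615 days.
n = log₂(2210/398) ≈ 2.4732; t = 2.4732 × 56.615 ≈ 140.02 days.

140 days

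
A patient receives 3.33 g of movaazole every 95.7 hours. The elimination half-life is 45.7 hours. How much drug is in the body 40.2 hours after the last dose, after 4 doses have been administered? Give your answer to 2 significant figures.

2.4 g

The 4 doses were given 327.3, 231.6, 135.9, 40.2 hours ago.
Total = 3.33·(1/2)^(327.3/45.7) + 3.33·(1/2)^(231.6/45.7) + 3.33·(1/2)^(135.9/45.7) + 3.33·(1/2)^(40.2/45.7)
      = 0.023254 + 0.099283 + 0.4239 + 1.8099 ≈ 2.3563 g.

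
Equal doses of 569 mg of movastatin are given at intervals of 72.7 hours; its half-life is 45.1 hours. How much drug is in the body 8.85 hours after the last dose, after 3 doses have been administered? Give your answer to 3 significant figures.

712 mg

The 3 doses were given 154.25, 81.55, 8.85 hours ago.
Total = 569·(1/2)^(154.25/45.1) + 569·(1/2)^(81.55/45.1) + 569·(1/2)^(8.85/45.1)
      = 53.154 + 162.48 + 496.64 ≈ 712.27 mg.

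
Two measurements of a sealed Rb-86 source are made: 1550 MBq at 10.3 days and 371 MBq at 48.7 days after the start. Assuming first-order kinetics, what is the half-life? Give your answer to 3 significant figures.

Over Δt = 48.7 − 10.3 = 38.4 days, the level fell by a factor of 1550/371 ≈ 4.1779.
n = log₂(4.1779) ≈ 2.0628 half-lives, so t½ = 38.4/2.0628 ≈ 18.616 days.

18.6 days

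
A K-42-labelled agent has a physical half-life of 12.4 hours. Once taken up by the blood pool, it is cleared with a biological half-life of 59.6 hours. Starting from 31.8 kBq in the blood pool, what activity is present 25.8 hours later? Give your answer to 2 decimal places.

5.57 kBq

1/t_eff = 1/t_phys + 1/t_biol = 1/12.4 + 1/59.6 = 0.097424 per hour.
t_eff = 12.4 × 59.6 / (12.4 + 59.6) ≈ 10.264 hours.
Remaining = 31.8 × (1/2)^(25.8/10.264) = 31.8 × (1/2)^2.5135 ≈ 5.569 kBq.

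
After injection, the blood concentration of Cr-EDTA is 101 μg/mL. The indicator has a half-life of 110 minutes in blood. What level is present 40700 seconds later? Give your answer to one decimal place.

1.4 μg/mL

Convert the elapsed time: 40700 seconds = 678.333 minutes.
Number of half-lives: n = 678.333/110 ≈ 6.1667.
Remaining = 101 × (1/2)^6.1667 = 101 × 0.01392 ≈ 1.4059 μg/mL.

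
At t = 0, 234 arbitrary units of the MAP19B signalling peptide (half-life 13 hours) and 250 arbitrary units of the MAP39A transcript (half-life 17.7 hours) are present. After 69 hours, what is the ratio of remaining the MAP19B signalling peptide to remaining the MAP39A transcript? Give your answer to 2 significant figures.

0.35

MAP19B signalling peptide: 234 × (1/2)^(69/13) = 234 × (1/2)^5.3077 ≈ 5.908 arbitrary units.
MAP39A transcript: 250 × (1/2)^(69/17.7) = 250 × (1/2)^3.8983 ≈ 16.766 arbitrary units.
Ratio ≈ 5.908 / 16.766 ≈ 0.35238.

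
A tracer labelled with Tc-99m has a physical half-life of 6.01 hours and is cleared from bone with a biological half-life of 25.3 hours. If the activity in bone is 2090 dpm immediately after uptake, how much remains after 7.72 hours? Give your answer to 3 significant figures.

694 dpm

1/t_eff = 1/t_phys + 1/t_biol = 1/6.01 + 1/25.3 = 0.20592 per hour.
t_eff = 6.01 × 25.3 / (6.01 + 25.3) ≈ 4.8564 hours.
Remaining = 2090 × (1/2)^(7.72/4.8564) = 2090 × (1/2)^1.5897 ≈ 694.4 dpm.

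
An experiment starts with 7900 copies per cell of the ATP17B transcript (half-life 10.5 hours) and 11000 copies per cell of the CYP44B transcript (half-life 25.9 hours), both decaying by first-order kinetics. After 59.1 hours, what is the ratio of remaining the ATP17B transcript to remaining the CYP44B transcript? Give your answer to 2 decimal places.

0.07

ATP17B transcript: 7900 × (1/2)^(59.1/10.5) = 7900 × (1/2)^5.6286 ≈ 159.68 copies per cell.
CYP44B transcript: 11000 × (1/2)^(59.1/25.9) = 11000 × (1/2)^2.2819 ≈ 2262 copies per cell.
Ratio ≈ 159.68 / 2262 ≈ 0.070595.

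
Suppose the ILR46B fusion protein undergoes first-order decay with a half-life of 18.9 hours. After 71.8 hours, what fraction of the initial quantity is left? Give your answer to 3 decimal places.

0.072

n = 71.8/18.9 ≈ 3.7989 half-lives.
Fraction remaining = (1/2)^3.7989 ≈ 0.071846.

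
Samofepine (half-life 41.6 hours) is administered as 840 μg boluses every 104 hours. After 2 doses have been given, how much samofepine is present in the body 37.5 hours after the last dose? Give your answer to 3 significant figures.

The 2 doses were given 141.5, 37.5 hours ago.
Total = 840·(1/2)^(141.5/41.6) + 840·(1/2)^(37.5/41.6)
      = 79.496 + 449.7 ≈ 529.19 μg.

529 μg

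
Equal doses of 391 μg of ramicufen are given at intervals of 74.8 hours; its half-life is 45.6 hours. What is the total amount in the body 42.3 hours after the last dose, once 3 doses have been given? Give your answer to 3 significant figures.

The 3 doses were given 191.9, 117.1, 42.3 hours ago.
Total = 391·(1/2)^(191.9/45.6) + 391·(1/2)^(117.1/45.6) + 391·(1/2)^(42.3/45.6)
      = 21.152 + 65.938 + 205.56 ≈ 292.65 μg.

293 μg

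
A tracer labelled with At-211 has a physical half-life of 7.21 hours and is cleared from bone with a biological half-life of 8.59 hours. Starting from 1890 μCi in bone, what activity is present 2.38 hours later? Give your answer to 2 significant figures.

1200 μCi

1/t_eff = 1/t_phys + 1/t_biol = 1/7.21 + 1/8.59 = 0.25511 per hour.
t_eff = 7.21 × 8.59 / (7.21 + 8.59) ≈ 3.9199 hours.
Remaining = 1890 × (1/2)^(2.38/3.9199) = 1890 × (1/2)^0.60716 ≈ 1240.8 μCi.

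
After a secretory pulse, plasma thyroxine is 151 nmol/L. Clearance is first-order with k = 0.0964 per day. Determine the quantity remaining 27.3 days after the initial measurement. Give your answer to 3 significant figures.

t½ = ln 2 / k = 0.69315 / 0.0964 ≈ 7.1903 days.
Number of half-lives: n = 27.3/7.1903 ≈ 3.7968.
Remaining = 151 × (1/2)^3.7968 = 151 × 0.071955 ≈ 10.865 nmol/L.

10.9 nmol/L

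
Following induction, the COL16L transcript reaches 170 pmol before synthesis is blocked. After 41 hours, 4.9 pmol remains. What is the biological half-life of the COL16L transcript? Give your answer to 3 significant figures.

A/A₀ = 4.9/170 ≈ 0.028824.
n = log₂(34.694) ≈ 5.1166 half-lives elapsed in 41 hours.
t½ = 41/5.1166 ≈ 8.0131 hours.

8.01 hours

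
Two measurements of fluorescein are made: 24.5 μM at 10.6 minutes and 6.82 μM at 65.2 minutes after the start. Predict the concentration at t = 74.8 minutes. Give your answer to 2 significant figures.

Over Δt = 65.2 − 10.6 = 54.6 minutes, the level fell by a factor of 24.5/6.82 ≈ 3.5924.
n = log₂(3.5924) ≈ 1.8449 half-lives, so t½ = 54.6/1.8449 ≈ 29.594 minutes.
From t = 65.2 to t = 74.8: 6.82 × (1/2)^((74.8−65.2)/29.594) ≈ 5.4467 μM.

5.4 μM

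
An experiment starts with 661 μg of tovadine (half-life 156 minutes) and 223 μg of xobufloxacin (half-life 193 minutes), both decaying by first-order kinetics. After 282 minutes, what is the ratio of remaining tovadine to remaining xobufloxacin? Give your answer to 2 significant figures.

2.3

tovadine: 661 × (1/2)^(282/156) = 661 × (1/2)^1.8077 ≈ 188.81 μg.
xobufloxacin: 223 × (1/2)^(282/193) = 223 × (1/2)^1.4611 ≈ 80.995 μg.
Ratio ≈ 188.81 / 80.995 ≈ 2.3312.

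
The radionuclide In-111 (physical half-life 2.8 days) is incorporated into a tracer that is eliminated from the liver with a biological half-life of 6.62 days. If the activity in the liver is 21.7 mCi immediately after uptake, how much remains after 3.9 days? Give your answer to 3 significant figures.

1/t_eff = 1/t_phys + 1/t_biol = 1/2.8 + 1/6.62 = 0.5082 per day.
t_eff = 2.8 × 6.62 / (2.8 + 6.62) ≈ 1.9677 days.
Remaining = 21.7 × (1/2)^(3.9/1.9677) = 21.7 × (1/2)^1.982 ≈ 5.4932 mCi.

5.49 mCi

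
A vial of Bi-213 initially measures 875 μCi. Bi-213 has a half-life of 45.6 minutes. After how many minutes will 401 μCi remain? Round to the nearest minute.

Fraction remaining = 401/875 ≈ 0.45829.
n = log₂(875/401) = ln(2.182)/ln 2 ≈ 1.1257 half-lives.
t = n × t½ = 1.1257 × 45.6 ≈ 51.331 minutes.

51 minutes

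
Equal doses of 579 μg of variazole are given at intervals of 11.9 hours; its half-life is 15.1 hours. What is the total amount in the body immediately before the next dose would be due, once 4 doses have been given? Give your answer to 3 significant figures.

707 μg

The 4 doses were given 47.6, 35.7, 23.8, 11.9 hours ago.
Total = 579·(1/2)^(47.6/15.1) + 579·(1/2)^(35.7/15.1) + 579·(1/2)^(23.8/15.1) + 579·(1/2)^(11.9/15.1)
      = 65.123 + 112.45 + 194.18 + 335.31 ≈ 707.07 μg.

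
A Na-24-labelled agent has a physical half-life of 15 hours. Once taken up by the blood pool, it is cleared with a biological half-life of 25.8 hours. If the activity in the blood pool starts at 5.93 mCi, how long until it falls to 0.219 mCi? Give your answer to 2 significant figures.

1/t_eff = 1/t_phys + 1/t_biol = 1/15 + 1/25.8 = 0.10543 per hour.
t_eff = 15 × 25.8 / (15 + 25.8) ≈ 9.4853 hours.
n = log₂(5.93/0.219) ≈ 4.759; t = 4.759 × 9.4853 ≈ 45.141 hours.

45 hours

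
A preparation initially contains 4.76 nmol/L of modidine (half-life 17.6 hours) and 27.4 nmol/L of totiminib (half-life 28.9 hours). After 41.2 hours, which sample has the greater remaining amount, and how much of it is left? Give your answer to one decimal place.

totiminib, 10.2 nmol/L

modidine: 4.76 × (1/2)^2.3409 ≈ 0.93956 nmol/L.
totiminib: 27.4 × (1/2)^1.4256 ≈ 10.2 nmol/L.
Totiminib has more remaining, at ≈ 10.2 nmol/L.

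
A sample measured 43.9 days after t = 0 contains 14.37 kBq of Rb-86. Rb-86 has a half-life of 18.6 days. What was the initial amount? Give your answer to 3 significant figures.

73.8 kBq

Number of half-lives elapsed: n = 43.9/18.6 ≈ 2.3602.
A₀ = A × 2^n = 14.37 × 2^2.3602 = 14.37 × 5.1345 ≈ 73.782 kBq.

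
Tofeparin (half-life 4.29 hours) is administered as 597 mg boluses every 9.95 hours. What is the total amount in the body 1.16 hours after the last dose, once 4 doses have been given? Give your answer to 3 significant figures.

618 mg

The 4 doses were given 31.01, 21.06, 11.11, 1.16 hours ago.
Total = 597·(1/2)^(31.01/4.29) + 597·(1/2)^(21.06/4.29) + 597·(1/2)^(11.11/4.29) + 597·(1/2)^(1.16/4.29)
      = 3.981 + 19.87 + 99.171 + 494.97 ≈ 617.99 mg.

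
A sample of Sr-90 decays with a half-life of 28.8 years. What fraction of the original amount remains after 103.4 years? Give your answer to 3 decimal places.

0.083

n = 103.4/28.8 ≈ 3.5903 half-lives.
Fraction remaining = (1/2)^3.5903 ≈ 0.083027.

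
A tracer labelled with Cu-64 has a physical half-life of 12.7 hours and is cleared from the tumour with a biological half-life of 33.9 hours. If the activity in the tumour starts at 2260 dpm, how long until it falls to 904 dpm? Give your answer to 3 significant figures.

12.2 hours

1/t_eff = 1/t_phys + 1/t_biol = 1/12.7 + 1/33.9 = 0.10824 per hour.
t_eff = 12.7 × 33.9 / (12.7 + 33.9) ≈ 9.2388 hours.
n = log₂(2260/904) ≈ 1.3219; t = 1.3219 × 9.2388 ≈ 12.213 hours.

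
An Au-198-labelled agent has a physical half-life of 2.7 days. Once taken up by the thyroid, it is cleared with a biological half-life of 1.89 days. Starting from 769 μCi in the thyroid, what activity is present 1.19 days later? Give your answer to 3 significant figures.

1/t_eff = 1/t_phys + 1/t_biol = 1/2.7 + 1/1.89 = 0.89947 per day.
t_eff = 2.7 × 1.89 / (2.7 + 1.89) ≈ 1.1118 days.
Remaining = 769 × (1/2)^(1.19/1.1118) = 769 × (1/2)^1.0704 ≈ 366.2 μCi.

366 μCi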